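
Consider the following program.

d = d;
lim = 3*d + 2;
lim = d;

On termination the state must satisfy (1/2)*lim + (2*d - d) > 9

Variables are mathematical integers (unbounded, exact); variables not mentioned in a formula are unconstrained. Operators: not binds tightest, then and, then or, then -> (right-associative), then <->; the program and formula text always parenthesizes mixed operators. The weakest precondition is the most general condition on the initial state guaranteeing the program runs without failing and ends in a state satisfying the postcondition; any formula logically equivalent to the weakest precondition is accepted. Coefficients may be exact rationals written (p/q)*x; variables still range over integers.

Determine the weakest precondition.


Working backward. After the program, the postcondition (1/2)*lim + (2*d - d) > 9 must hold; in canonical form it is d + (1/2)*lim > 9.
Before lim := d: (3/2)*d > 9
Before lim := 3*d + 2: (3/2)*d > 9
Before d := d: (3/2)*d > 9
Answer: WP = (3/2)*d > 9


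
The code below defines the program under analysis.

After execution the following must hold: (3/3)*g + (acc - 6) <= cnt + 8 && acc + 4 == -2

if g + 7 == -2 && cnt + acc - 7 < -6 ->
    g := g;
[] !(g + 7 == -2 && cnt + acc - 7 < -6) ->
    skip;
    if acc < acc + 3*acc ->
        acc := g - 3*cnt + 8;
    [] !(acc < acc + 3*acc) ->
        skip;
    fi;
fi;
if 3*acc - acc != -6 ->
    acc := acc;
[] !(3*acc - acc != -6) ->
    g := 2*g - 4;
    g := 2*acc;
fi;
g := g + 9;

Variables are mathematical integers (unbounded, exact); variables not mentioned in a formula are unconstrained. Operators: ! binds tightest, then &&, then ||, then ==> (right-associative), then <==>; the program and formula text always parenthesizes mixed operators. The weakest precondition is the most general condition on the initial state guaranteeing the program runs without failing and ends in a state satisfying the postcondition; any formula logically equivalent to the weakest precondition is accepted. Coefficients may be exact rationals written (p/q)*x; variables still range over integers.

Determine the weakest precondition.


Working backward. After the program, the postcondition (3/3)*g + (acc - 6) <= cnt + 8 && acc + 4 == -2 must hold; in canonical form it is acc + g <= cnt + 14 && acc == -6.
Before g := g + 9: acc + g <= cnt + 5 && acc == -6
Then branch requires acc + g <= cnt + 5 && acc == -6; else branch requires 3*acc <= cnt + 5 && acc == -6.
Before the if: (2*acc != -6 ==> (acc + g <= cnt + 5 && acc == -6)) && ((!(2*acc != -6)) ==> (3*acc <= cnt + 5 && acc == -6))
Then branch requires (2*acc != -6 ==> (acc + g <= cnt + 5 && acc == -6)) && ((!(2*acc != -6)) ==> (3*acc <= cnt + 5 && acc == -6)); else branch requires (3*acc > 0 ==> ((2*g != 6*cnt - 22 ==> (2*g <= 4*cnt - 3 && g == 3*cnt - 14)) && ((!(2*g != 6*cnt - 22)) ==> (3*g <= 10*cnt - 19 && g == 3*cnt - 14)))) && ((!(3*acc > 0)) ==> ((2*acc != -6 ==> (acc + g <= cnt + 5 && acc == -6)) && ((!(2*acc != -6)) ==> (3*acc <= cnt + 5 && acc == -6)))).
Before the if: ((g == -9 && acc + cnt < 1) ==> ((2*acc != -6 ==> (acc + g <= cnt + 5 && acc == -6)) && ((!(2*acc != -6)) ==> (3*acc <= cnt + 5 && acc == -6)))) && ((!(g == -9 && acc + cnt < 1)) ==> ((3*acc > 0 ==> ((2*g != 6*cnt - 22 ==> (2*g <= 4*cnt - 3 && g == 3*cnt - 14)) && ((!(2*g != 6*cnt - 22)) ==> (3*g <= 10*cnt - 19 && g == 3*cnt - 14)))) && ((!(3*acc > 0)) ==> ((2*acc != -6 ==> (acc + g <= cnt + 5 && acc == -6)) && ((!(2*acc != -6)) ==> (3*acc <= cnt + 5 && acc == -6))))))
Answer: WP = ((g == -9 && acc + cnt < 1) ==> ((2*acc != -6 ==> (acc + g <= cnt + 5 && acc == -6)) && ((!(2*acc != -6)) ==> (3*acc <= cnt + 5 && acc == -6)))) && ((!(g == -9 && acc + cnt < 1)) ==> ((3*acc > 0 ==> ((2*g != 6*cnt - 22 ==> (2*g <= 4*cnt - 3 && g == 3*cnt - 14)) && ((!(2*g != 6*cnt - 22)) ==> (3*g <= 10*cnt - 19 && g == 3*cnt - 14)))) && ((!(3*acc > 0)) ==> ((2*acc != -6 ==> (acc + g <= cnt + 5 && acc == -6)) && ((!(2*acc != -6)) ==> (3*acc <= cnt + 5 && acc == -6))))))


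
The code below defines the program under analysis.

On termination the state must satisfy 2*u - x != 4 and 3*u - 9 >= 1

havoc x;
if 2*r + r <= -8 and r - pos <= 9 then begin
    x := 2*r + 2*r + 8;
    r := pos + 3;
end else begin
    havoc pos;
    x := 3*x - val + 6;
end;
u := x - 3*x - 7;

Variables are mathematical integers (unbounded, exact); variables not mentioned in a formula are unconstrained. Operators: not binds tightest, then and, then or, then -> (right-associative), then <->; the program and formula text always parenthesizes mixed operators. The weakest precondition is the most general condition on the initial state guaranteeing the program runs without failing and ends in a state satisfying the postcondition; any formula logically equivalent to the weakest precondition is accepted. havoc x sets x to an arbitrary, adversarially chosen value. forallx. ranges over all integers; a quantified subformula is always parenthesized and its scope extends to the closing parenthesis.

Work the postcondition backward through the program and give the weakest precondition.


Working backward. After the program, the postcondition 2*u - x != 4 and 3*u - 9 >= 1 must hold; in canonical form it is 2*u != x + 4 and 3*u >= 10.
Before u := x - 3*x - 7: 5*x != -18 and 6*x <= -31
Then branch requires 20*r != -58 and 24*r <= -79; else branch requires 15*x != 5*val - 48 and 18*x <= 6*val - 67.
Before the if: ((3*r <= -8 and r <= pos + 9) -> (20*r != -58 and 24*r <= -79)) and ((not (3*r <= -8 and r <= pos + 9)) -> (15*x != 5*val - 48 and 18*x <= 6*val - 67))
Before havoc x: forall x_1. (((3*r <= -8 and r <= pos + 9) -> (20*r != -58 and 24*r <= -79)) and ((not (3*r <= -8 and r <= pos + 9)) -> (15*x_1 != 5*val - 48 and 18*x_1 <= 6*val - 67)))
Answer: WP = forall x_1. (((3*r <= -8 and r <= pos + 9) -> (20*r != -58 and 24*r <= -79)) and ((not (3*r <= -8 and r <= pos + 9)) -> (15*x_1 != 5*val - 48 and 18*x_1 <= 6*val - 67)))


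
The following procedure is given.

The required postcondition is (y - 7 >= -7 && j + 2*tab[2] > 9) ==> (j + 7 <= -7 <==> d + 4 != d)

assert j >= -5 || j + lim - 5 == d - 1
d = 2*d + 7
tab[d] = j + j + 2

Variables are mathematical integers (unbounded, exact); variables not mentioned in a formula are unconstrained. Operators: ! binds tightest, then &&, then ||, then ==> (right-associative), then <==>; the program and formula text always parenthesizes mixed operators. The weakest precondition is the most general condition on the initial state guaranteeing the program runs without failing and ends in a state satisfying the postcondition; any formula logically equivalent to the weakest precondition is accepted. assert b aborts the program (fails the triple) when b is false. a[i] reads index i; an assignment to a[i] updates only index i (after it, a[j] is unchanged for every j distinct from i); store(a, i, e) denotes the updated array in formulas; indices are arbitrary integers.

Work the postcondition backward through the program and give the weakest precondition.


Working backward. After the program, the postcondition (y - 7 >= -7 && j + 2*tab[2] > 9) ==> (j + 7 <= -7 <==> d + 4 != d) must hold; in canonical form it is (y >= 0 && 2*tab[2] + j > 9) ==> j <= -14.
Before tab[d] := j + j + 2: (y >= 0 && 2*store(tab, d, 2*j + 2)[2] + j > 9) ==> j <= -14
Before d := 2*d + 7: (y >= 0 && 2*store(tab, 2*d + 7, 2*j + 2)[2] + j > 9) ==> j <= -14
Before assert j >= -5 || j + lim - 5 == d - 1: (j >= -5 || j + lim == d + 4) && ((y >= 0 && 2*store(tab, 2*d + 7, 2*j + 2)[2] + j > 9) ==> j <= -14)
Answer: WP = (j >= -5 || j + lim == d + 4) && ((y >= 0 && 2*store(tab, 2*d + 7, 2*j + 2)[2] + j > 9) ==> j <= -14)


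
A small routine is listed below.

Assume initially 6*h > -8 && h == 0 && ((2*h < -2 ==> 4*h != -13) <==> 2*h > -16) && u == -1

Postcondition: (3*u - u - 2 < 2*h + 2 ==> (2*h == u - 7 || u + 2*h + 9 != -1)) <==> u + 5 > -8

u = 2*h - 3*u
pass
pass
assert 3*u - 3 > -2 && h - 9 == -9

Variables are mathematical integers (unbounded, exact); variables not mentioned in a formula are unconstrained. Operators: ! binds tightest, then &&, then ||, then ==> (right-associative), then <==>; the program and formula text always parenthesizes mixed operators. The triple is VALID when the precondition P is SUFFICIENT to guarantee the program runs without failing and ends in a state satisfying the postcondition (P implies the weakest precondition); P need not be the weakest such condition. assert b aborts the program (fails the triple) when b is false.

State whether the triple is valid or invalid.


Working backward. After the program, the postcondition (3*u - u - 2 < 2*h + 2 ==> (2*h == u - 7 || u + 2*h + 9 != -1)) <==> u + 5 > -8 must hold; in canonical form it is (2*u < 2*h + 4 ==> (2*h == u - 7 || 2*h + u != -10)) <==> u > -13.
Before assert 3*u - 3 > -2 && h - 9 == -9: 3*u > 1 && h == 0 && ((2*u < 2*h + 4 ==> (2*h == u - 7 || 2*h + u != -10)) <==> u > -13)
Before skip: 3*u > 1 && h == 0 && ((2*u < 2*h + 4 ==> (2*h == u - 7 || 2*h + u != -10)) <==> u > -13)
Before skip: 3*u > 1 && h == 0 && ((2*u < 2*h + 4 ==> (2*h == u - 7 || 2*h + u != -10)) <==> u > -13)
Before u := 2*h - 3*u: 6*h > 9*u + 1 && h == 0 && ((2*h < 6*u + 4 ==> (3*u == -7 || 4*h != 3*u - 10)) <==> 2*h > 3*u - 13)
The weakest precondition is 6*h > 9*u + 1 && h == 0 && ((2*h < 6*u + 4 ==> (3*u == -7 || 4*h != 3*u - 10)) <==> 2*h > 3*u - 13).
Check whether 6*h > -8 && h == 0 && ((2*h < -2 ==> 4*h != -13) <==> 2*h > -16) && u == -1 implies it.
Every state satisfying the precondition satisfies the weakest precondition: the implication holds.
Answer: valid


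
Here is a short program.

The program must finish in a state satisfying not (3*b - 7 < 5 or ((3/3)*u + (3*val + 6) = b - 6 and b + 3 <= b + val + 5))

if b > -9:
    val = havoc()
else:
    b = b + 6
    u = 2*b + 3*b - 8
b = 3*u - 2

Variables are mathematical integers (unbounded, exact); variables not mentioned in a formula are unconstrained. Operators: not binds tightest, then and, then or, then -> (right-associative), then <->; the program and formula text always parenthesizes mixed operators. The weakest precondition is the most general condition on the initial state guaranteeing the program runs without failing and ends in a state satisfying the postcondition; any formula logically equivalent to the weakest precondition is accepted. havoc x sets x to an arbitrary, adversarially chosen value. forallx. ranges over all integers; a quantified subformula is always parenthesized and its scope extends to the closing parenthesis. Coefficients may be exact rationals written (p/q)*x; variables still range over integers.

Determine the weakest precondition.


Working backward. After the program, the postcondition not (3*b - 7 < 5 or ((3/3)*u + (3*val + 6) = b - 6 and b + 3 <= b + val + 5)) must hold; in canonical form it is not (3*b < 12 or (u + 3*val = b - 12 and val >= -2)).
Before b := 3*u - 2: not (9*u < 18 or (3*val = 2*u - 14 and val >= -2))
Then branch requires forall val_1. (not (9*u < 18 or (3*val_1 = 2*u - 14 and val_1 >= -2))); else branch requires not (45*b < -180 or (3*val = 10*b + 30 and val >= -2)).
Before the if: (b > -9 -> (forall val_1. (not (9*u < 18 or (3*val_1 = 2*u - 14 and val_1 >= -2))))) and ((not (b > -9)) -> (not (45*b < -180 or (3*val = 10*b + 30 and val >= -2))))
Answer: WP = (b > -9 -> (forall val_1. (not (9*u < 18 or (3*val_1 = 2*u - 14 and val_1 >= -2))))) and ((not (b > -9)) -> (not (45*b < -180 or (3*val = 10*b + 30 and val >= -2))))


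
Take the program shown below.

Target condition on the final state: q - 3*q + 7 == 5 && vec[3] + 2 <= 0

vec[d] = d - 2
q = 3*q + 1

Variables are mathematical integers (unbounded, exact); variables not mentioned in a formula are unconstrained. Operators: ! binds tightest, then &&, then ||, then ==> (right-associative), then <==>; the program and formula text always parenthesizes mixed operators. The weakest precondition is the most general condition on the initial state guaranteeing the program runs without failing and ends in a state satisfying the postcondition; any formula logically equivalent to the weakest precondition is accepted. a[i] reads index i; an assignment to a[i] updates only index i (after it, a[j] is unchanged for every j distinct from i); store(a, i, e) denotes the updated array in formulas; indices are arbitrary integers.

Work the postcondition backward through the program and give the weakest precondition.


Working backward. After the program, the postcondition q - 3*q + 7 == 5 && vec[3] + 2 <= 0 must hold; in canonical form it is 2*q == 2 && vec[3] <= -2.
Before q := 3*q + 1: 6*q == 0 && vec[3] <= -2
Before vec[d] := d - 2: 6*q == 0 && store(vec, d, d - 2)[3] <= -2
Answer: WP = 6*q == 0 && store(vec, d, d - 2)[3] <= -2


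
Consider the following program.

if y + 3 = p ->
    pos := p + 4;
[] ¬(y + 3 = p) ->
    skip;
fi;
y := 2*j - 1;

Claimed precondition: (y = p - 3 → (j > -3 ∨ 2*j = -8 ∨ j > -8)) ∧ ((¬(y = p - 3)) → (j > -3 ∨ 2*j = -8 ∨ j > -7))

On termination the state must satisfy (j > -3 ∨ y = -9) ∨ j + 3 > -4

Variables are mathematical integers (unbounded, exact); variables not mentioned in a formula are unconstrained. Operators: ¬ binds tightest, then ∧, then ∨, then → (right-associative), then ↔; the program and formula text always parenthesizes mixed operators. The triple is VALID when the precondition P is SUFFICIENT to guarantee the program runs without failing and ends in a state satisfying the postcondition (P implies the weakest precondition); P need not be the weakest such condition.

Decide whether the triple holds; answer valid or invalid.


Working backward. After the program, the postcondition (j > -3 ∨ y = -9) ∨ j + 3 > -4 must hold; in canonical form it is j > -3 ∨ y = -9 ∨ j > -7.
Before y := 2*j - 1: j > -3 ∨ 2*j = -8 ∨ j > -7
Then branch requires j > -3 ∨ 2*j = -8 ∨ j > -7; else branch requires j > -3 ∨ 2*j = -8 ∨ j > -7.
Before the if: (y = p - 3 → (j > -3 ∨ 2*j = -8 ∨ j > -7)) ∧ ((¬(y = p - 3)) → (j > -3 ∨ 2*j = -8 ∨ j > -7))
The weakest precondition is (y = p - 3 → (j > -3 ∨ 2*j = -8 ∨ j > -7)) ∧ ((¬(y = p - 3)) → (j > -3 ∨ 2*j = -8 ∨ j > -7)).
Check whether (y = p - 3 → (j > -3 ∨ 2*j = -8 ∨ j > -8)) ∧ ((¬(y = p - 3)) → (j > -3 ∨ 2*j = -8 ∨ j > -7)) implies it.
Countermodel: at the initial state j = -7, p = 3, y = 0, the precondition holds but the weakest precondition fails.
Answer: invalid


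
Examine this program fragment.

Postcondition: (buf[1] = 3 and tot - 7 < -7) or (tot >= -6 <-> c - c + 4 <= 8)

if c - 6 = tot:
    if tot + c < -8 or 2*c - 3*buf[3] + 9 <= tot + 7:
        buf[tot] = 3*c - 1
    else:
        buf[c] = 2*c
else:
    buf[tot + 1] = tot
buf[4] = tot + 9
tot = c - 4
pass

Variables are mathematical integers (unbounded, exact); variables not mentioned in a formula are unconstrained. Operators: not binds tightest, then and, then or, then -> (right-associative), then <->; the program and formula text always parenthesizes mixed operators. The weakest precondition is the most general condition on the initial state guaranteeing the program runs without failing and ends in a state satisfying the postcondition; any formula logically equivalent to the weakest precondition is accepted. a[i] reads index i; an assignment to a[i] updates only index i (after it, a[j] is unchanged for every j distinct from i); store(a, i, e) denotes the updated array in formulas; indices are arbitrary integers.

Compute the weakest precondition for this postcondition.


Working backward. After the program, the postcondition (buf[1] = 3 and tot - 7 < -7) or (tot >= -6 <-> c - c + 4 <= 8) must hold; in canonical form it is (buf[1] = 3 and tot < 0) or tot >= -6.
Before skip: (buf[1] = 3 and tot < 0) or tot >= -6
Before tot := c - 4: (buf[1] = 3 and c < 4) or c >= -2
Before buf[4] := tot + 9: (buf[1] = 3 and c < 4) or c >= -2
Then branch requires ((c + tot < -8 or 2*c <= 3*buf[3] + tot - 2) -> ((store(buf, tot, 3*c - 1)[1] = 3 and c < 4) or c >= -2)) and ((not (c + tot < -8 or 2*c <= 3*buf[3] + tot - 2)) -> ((store(buf, c, 2*c)[1] = 3 and c < 4) or c >= -2)); else branch requires (store(buf, tot + 1, tot)[1] = 3 and c < 4) or c >= -2.
Before the if: (c = tot + 6 -> (((c + tot < -8 or 2*c <= 3*buf[3] + tot - 2) -> ((store(buf, tot, 3*c - 1)[1] = 3 and c < 4) or c >= -2)) and ((not (c + tot < -8 or 2*c <= 3*buf[3] + tot - 2)) -> ((store(buf, c, 2*c)[1] = 3 and c < 4) or c >= -2)))) and ((not (c = tot + 6)) -> ((store(buf, tot + 1, tot)[1] = 3 and c < 4) or c >= -2))
Answer: WP = (c = tot + 6 -> (((c + tot < -8 or 2*c <= 3*buf[3] + tot - 2) -> ((store(buf, tot, 3*c - 1)[1] = 3 and c < 4) or c >= -2)) and ((not (c + tot < -8 or 2*c <= 3*buf[3] + tot - 2)) -> ((store(buf, c, 2*c)[1] = 3 and c < 4) or c >= -2)))) and ((not (c = tot + 6)) -> ((store(buf, tot + 1, tot)[1] = 3 and c < 4) or c >= -2))


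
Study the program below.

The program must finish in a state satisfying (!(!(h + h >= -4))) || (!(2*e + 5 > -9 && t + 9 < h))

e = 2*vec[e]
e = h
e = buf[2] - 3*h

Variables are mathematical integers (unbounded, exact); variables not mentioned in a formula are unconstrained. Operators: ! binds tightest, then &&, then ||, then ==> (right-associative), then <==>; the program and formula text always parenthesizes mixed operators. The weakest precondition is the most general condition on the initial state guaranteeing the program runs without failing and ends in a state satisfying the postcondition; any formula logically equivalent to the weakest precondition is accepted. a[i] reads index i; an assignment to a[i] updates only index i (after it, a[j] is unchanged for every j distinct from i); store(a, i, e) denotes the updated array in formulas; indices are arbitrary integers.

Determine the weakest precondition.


Working backward. After the program, the postcondition (!(!(h + h >= -4))) || (!(2*e + 5 > -9 && t + 9 < h)) must hold; in canonical form it is 2*h >= -4 || (!(2*e > -14 && t < h - 9)).
Before e := buf[2] - 3*h: 2*h >= -4 || (!(2*buf[2] > 6*h - 14 && t < h - 9))
Before e := h: 2*h >= -4 || (!(2*buf[2] > 6*h - 14 && t < h - 9))
Before e := 2*vec[e]: 2*h >= -4 || (!(2*buf[2] > 6*h - 14 && t < h - 9))
Answer: WP = 2*h >= -4 || (!(2*buf[2] > 6*h - 14 && t < h - 9))


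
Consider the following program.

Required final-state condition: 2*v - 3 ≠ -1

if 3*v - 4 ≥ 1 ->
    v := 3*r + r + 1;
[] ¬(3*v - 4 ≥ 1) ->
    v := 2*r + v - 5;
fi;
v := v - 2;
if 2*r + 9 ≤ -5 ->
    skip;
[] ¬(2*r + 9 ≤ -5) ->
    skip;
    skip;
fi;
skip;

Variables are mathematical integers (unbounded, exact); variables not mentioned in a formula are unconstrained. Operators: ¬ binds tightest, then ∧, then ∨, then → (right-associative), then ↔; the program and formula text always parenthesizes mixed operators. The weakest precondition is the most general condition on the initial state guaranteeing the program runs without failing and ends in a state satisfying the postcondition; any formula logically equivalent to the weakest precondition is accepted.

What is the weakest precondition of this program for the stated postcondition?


Working backward. After the program, the postcondition 2*v - 3 ≠ -1 must hold; in canonical form it is 2*v ≠ 2.
Before skip: 2*v ≠ 2
Then branch requires 2*v ≠ 2; else branch requires 2*v ≠ 2.
Before the if: (2*r ≤ -14 → 2*v ≠ 2) ∧ ((¬(2*r ≤ -14)) → 2*v ≠ 2)
Before v := v - 2: (2*r ≤ -14 → 2*v ≠ 6) ∧ ((¬(2*r ≤ -14)) → 2*v ≠ 6)
Then branch requires (2*r ≤ -14 → 8*r ≠ 4) ∧ ((¬(2*r ≤ -14)) → 8*r ≠ 4); else branch requires (2*r ≤ -14 → 4*r + 2*v ≠ 16) ∧ ((¬(2*r ≤ -14)) → 4*r + 2*v ≠ 16).
Before the if: (3*v ≥ 5 → ((2*r ≤ -14 → 8*r ≠ 4) ∧ ((¬(2*r ≤ -14)) → 8*r ≠ 4))) ∧ ((¬(3*v ≥ 5)) → ((2*r ≤ -14 → 4*r + 2*v ≠ 16) ∧ ((¬(2*r ≤ -14)) → 4*r + 2*v ≠ 16)))
Answer: WP = (3*v ≥ 5 → ((2*r ≤ -14 → 8*r ≠ 4) ∧ ((¬(2*r ≤ -14)) → 8*r ≠ 4))) ∧ ((¬(3*v ≥ 5)) → ((2*r ≤ -14 → 4*r + 2*v ≠ 16) ∧ ((¬(2*r ≤ -14)) → 4*r + 2*v ≠ 16)))


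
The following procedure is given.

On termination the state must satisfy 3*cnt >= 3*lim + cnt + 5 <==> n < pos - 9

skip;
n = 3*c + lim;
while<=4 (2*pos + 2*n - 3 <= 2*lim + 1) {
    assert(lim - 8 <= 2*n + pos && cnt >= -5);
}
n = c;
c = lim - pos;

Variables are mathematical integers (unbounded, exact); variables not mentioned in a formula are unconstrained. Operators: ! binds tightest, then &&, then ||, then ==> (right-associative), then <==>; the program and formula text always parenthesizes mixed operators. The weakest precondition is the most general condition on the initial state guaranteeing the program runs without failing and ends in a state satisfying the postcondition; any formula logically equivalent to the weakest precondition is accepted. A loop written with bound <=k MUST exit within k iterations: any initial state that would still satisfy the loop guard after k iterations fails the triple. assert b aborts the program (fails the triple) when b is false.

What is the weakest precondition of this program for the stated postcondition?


Working backward. After the program, the postcondition 3*cnt >= 3*lim + cnt + 5 <==> n < pos - 9 must hold; in canonical form it is 2*cnt >= 3*lim + 5 <==> n < pos - 9.
Before c := lim - pos: 2*cnt >= 3*lim + 5 <==> n < pos - 9
Before n := c: 2*cnt >= 3*lim + 5 <==> c < pos - 9
Before the loop (bound <=4), unroll the exhaustion recursion (WP_0 = exit-now case; WP_j = one more guarded iteration, up to j = 4):
  WP_0: (!(2*n + 2*pos <= 2*lim + 4)) && (2*cnt >= 3*lim + 5 <==> c < pos - 9)
  WP_1: (2*n + 2*pos <= 2*lim + 4 ==> (lim <= 2*n + pos + 8 && cnt >= -5 && (!(2*n + 2*pos <= 2*lim + 4)) && (2*cnt >= 3*lim + 5 <==> c < pos - 9))) && ((!(2*n + 2*pos <= 2*lim + 4)) ==> (2*cnt >= 3*lim + 5 <==> c < pos - 9))
  WP_2: (2*n + 2*pos <= 2*lim + 4 ==> (lim <= 2*n + pos + 8 && cnt >= -5 && (2*n + 2*pos <= 2*lim + 4 ==> (lim <= 2*n + pos + 8 && cnt >= -5 && (!(2*n + 2*pos <= 2*lim + 4)) && (2*cnt >= 3*lim + 5 <==> c < pos - 9))) && ((!(2*n + 2*pos <= 2*lim + 4)) ==> (2*cnt >= 3*lim + 5 <==> c < pos - 9)))) && ((!(2*n + 2*pos <= 2*lim + 4)) ==> (2*cnt >= 3*lim + 5 <==> c < pos - 9))
  WP_3: (2*n + 2*pos <= 2*lim + 4 ==> (lim <= 2*n + pos + 8 && cnt >= -5 && (2*n + 2*pos <= 2*lim + 4 ==> (lim <= 2*n + pos + 8 && cnt >= -5 && (2*n + 2*pos <= 2*lim + 4 ==> (lim <= 2*n + pos + 8 && cnt >= -5 && (!(2*n + 2*pos <= 2*lim + 4)) && (2*cnt >= 3*lim + 5 <==> c < pos - 9))) && ((!(2*n + 2*pos <= 2*lim + 4)) ==> (2*cnt >= 3*lim + 5 <==> c < pos - 9)))) && ((!(2*n + 2*pos <= 2*lim + 4)) ==> (2*cnt >= 3*lim + 5 <==> c < pos - 9)))) && ((!(2*n + 2*pos <= 2*lim + 4)) ==> (2*cnt >= 3*lim + 5 <==> c < pos - 9))
  WP_4: (2*n + 2*pos <= 2*lim + 4 ==> (lim <= 2*n + pos + 8 && cnt >= -5 && (2*n + 2*pos <= 2*lim + 4 ==> (lim <= 2*n + pos + 8 && cnt >= -5 && (2*n + 2*pos <= 2*lim + 4 ==> (lim <= 2*n + pos + 8 && cnt >= -5 && (2*n + 2*pos <= 2*lim + 4 ==> (lim <= 2*n + pos + 8 && cnt >= -5 && (!(2*n + 2*pos <= 2*lim + 4)) && (2*cnt >= 3*lim + 5 <==> c < pos - 9))) && ((!(2*n + 2*pos <= 2*lim + 4)) ==> (2*cnt >= 3*lim + 5 <==> c < pos - 9)))) && ((!(2*n + 2*pos <= 2*lim + 4)) ==> (2*cnt >= 3*lim + 5 <==> c < pos - 9)))) && ((!(2*n + 2*pos <= 2*lim + 4)) ==> (2*cnt >= 3*lim + 5 <==> c < pos - 9)))) && ((!(2*n + 2*pos <= 2*lim + 4)) ==> (2*cnt >= 3*lim + 5 <==> c < pos - 9))
So before the loop: (2*n + 2*pos <= 2*lim + 4 ==> (lim <= 2*n + pos + 8 && cnt >= -5 && (2*n + 2*pos <= 2*lim + 4 ==> (lim <= 2*n + pos + 8 && cnt >= -5 && (2*n + 2*pos <= 2*lim + 4 ==> (lim <= 2*n + pos + 8 && cnt >= -5 && (2*n + 2*pos <= 2*lim + 4 ==> (lim <= 2*n + pos + 8 && cnt >= -5 && (!(2*n + 2*pos <= 2*lim + 4)) && (2*cnt >= 3*lim + 5 <==> c < pos - 9))) && ((!(2*n + 2*pos <= 2*lim + 4)) ==> (2*cnt >= 3*lim + 5 <==> c < pos - 9)))) && ((!(2*n + 2*pos <= 2*lim + 4)) ==> (2*cnt >= 3*lim + 5 <==> c < pos - 9)))) && ((!(2*n + 2*pos <= 2*lim + 4)) ==> (2*cnt >= 3*lim + 5 <==> c < pos - 9)))) && ((!(2*n + 2*pos <= 2*lim + 4)) ==> (2*cnt >= 3*lim + 5 <==> c < pos - 9))
Before n := 3*c + lim: (6*c + 2*pos <= 4 ==> (6*c + lim + pos >= -8 && cnt >= -5 && (6*c + 2*pos <= 4 ==> (6*c + lim + pos >= -8 && cnt >= -5 && (6*c + 2*pos <= 4 ==> (6*c + lim + pos >= -8 && cnt >= -5 && (6*c + 2*pos <= 4 ==> (6*c + lim + pos >= -8 && cnt >= -5 && (!(6*c + 2*pos <= 4)) && (2*cnt >= 3*lim + 5 <==> c < pos - 9))) && ((!(6*c + 2*pos <= 4)) ==> (2*cnt >= 3*lim + 5 <==> c < pos - 9)))) && ((!(6*c + 2*pos <= 4)) ==> (2*cnt >= 3*lim + 5 <==> c < pos - 9)))) && ((!(6*c + 2*pos <= 4)) ==> (2*cnt >= 3*lim + 5 <==> c < pos - 9)))) && ((!(6*c + 2*pos <= 4)) ==> (2*cnt >= 3*lim + 5 <==> c < pos - 9))
Before skip: (6*c + 2*pos <= 4 ==> (6*c + lim + pos >= -8 && cnt >= -5 && (6*c + 2*pos <= 4 ==> (6*c + lim + pos >= -8 && cnt >= -5 && (6*c + 2*pos <= 4 ==> (6*c + lim + pos >= -8 && cnt >= -5 && (6*c + 2*pos <= 4 ==> (6*c + lim + pos >= -8 && cnt >= -5 && (!(6*c + 2*pos <= 4)) && (2*cnt >= 3*lim + 5 <==> c < pos - 9))) && ((!(6*c + 2*pos <= 4)) ==> (2*cnt >= 3*lim + 5 <==> c < pos - 9)))) && ((!(6*c + 2*pos <= 4)) ==> (2*cnt >= 3*lim + 5 <==> c < pos - 9)))) && ((!(6*c + 2*pos <= 4)) ==> (2*cnt >= 3*lim + 5 <==> c < pos - 9)))) && ((!(6*c + 2*pos <= 4)) ==> (2*cnt >= 3*lim + 5 <==> c < pos - 9))
Answer: WP = (6*c + 2*pos <= 4 ==> (6*c + lim + pos >= -8 && cnt >= -5 && (6*c + 2*pos <= 4 ==> (6*c + lim + pos >= -8 && cnt >= -5 && (6*c + 2*pos <= 4 ==> (6*c + lim + pos >= -8 && cnt >= -5 && (6*c + 2*pos <= 4 ==> (6*c + lim + pos >= -8 && cnt >= -5 && (!(6*c + 2*pos <= 4)) && (2*cnt >= 3*lim + 5 <==> c < pos - 9))) && ((!(6*c + 2*pos <= 4)) ==> (2*cnt >= 3*lim + 5 <==> c < pos - 9)))) && ((!(6*c + 2*pos <= 4)) ==> (2*cnt >= 3*lim + 5 <==> c < pos - 9)))) && ((!(6*c + 2*pos <= 4)) ==> (2*cnt >= 3*lim + 5 <==> c < pos - 9)))) && ((!(6*c + 2*pos <= 4)) ==> (2*cnt >= 3*lim + 5 <==> c < pos - 9))


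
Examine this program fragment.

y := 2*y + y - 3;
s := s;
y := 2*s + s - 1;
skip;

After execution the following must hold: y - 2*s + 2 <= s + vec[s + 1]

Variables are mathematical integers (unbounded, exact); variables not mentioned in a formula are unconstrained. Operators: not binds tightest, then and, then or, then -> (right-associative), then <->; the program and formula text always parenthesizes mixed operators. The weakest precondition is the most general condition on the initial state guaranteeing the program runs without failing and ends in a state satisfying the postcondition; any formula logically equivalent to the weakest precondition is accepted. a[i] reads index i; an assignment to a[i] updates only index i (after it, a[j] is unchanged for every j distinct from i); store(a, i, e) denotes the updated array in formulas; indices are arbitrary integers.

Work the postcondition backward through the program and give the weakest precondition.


Working backward. After the program, the postcondition y - 2*s + 2 <= s + vec[s + 1] must hold; in canonical form it is y <= vec[s + 1] + 3*s - 2.
Before skip: y <= vec[s + 1] + 3*s - 2
Before y := 2*s + s - 1: vec[s + 1] >= 1
Before s := s: vec[s + 1] >= 1
Before y := 2*y + y - 3: vec[s + 1] >= 1
Answer: WP = vec[s + 1] >= 1


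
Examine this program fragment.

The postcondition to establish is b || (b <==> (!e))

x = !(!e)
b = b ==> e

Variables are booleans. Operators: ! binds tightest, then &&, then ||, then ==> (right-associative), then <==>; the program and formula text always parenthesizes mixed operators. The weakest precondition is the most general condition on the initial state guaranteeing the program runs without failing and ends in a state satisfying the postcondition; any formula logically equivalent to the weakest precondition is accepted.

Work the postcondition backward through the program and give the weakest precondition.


Working backward. After the program, b || (b <==> (!e)) must hold.
Before b := b ==> e: (b ==> e) || ((b ==> e) <==> (!e))
Before x := !(!e): (b ==> e) || ((b ==> e) <==> (!e))
Answer: WP = (b ==> e) || ((b ==> e) <==> (!e))


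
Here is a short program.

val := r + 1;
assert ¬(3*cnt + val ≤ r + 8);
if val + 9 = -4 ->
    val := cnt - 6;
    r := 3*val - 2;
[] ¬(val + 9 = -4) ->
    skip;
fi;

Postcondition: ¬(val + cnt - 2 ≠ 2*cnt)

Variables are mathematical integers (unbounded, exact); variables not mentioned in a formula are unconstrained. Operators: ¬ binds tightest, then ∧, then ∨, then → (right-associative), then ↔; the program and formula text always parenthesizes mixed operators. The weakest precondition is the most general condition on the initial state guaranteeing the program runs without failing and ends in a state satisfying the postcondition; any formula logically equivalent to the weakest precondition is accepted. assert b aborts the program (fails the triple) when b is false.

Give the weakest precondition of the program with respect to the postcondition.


Working backward. After the program, the postcondition ¬(val + cnt - 2 ≠ 2*cnt) must hold; in canonical form it is ¬(val ≠ cnt + 2).
Then branch requires false; else branch requires ¬(val ≠ cnt + 2).
Before the if: (¬(val = -13)) ∧ ((¬(val = -13)) → (¬(val ≠ cnt + 2)))
Before assert ¬(3*cnt + val ≤ r + 8): (¬(3*cnt + val ≤ r + 8)) ∧ (¬(val = -13)) ∧ ((¬(val = -13)) → (¬(val ≠ cnt + 2)))
Before val := r + 1: (¬(3*cnt ≤ 7)) ∧ (¬(r = -14)) ∧ ((¬(r = -14)) → (¬(r ≠ cnt + 1)))
Answer: WP = (¬(3*cnt ≤ 7)) ∧ (¬(r = -14)) ∧ ((¬(r = -14)) → (¬(r ≠ cnt + 1)))


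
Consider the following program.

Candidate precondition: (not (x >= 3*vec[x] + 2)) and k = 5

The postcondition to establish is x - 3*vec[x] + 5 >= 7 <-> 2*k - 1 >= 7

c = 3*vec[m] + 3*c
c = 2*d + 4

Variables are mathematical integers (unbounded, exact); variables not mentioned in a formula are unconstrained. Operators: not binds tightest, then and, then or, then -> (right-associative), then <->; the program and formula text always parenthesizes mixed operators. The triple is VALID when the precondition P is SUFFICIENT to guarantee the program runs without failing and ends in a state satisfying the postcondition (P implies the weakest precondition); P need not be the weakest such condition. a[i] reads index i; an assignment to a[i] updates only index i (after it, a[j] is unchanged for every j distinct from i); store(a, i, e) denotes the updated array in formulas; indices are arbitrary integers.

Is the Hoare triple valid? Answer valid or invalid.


Working backward. After the program, the postcondition x - 3*vec[x] + 5 >= 7 <-> 2*k - 1 >= 7 must hold; in canonical form it is x >= 3*vec[x] + 2 <-> 2*k >= 8.
Before c := 2*d + 4: x >= 3*vec[x] + 2 <-> 2*k >= 8
Before c := 3*vec[m] + 3*c: x >= 3*vec[x] + 2 <-> 2*k >= 8
The weakest precondition is x >= 3*vec[x] + 2 <-> 2*k >= 8.
Check whether (not (x >= 3*vec[x] + 2)) and k = 5 implies it.
Countermodel: at the initial state k = 5, vec = {[1] = 0, elsewhere 0}, x = 1, the precondition holds but the weakest precondition fails.
Answer: invalid


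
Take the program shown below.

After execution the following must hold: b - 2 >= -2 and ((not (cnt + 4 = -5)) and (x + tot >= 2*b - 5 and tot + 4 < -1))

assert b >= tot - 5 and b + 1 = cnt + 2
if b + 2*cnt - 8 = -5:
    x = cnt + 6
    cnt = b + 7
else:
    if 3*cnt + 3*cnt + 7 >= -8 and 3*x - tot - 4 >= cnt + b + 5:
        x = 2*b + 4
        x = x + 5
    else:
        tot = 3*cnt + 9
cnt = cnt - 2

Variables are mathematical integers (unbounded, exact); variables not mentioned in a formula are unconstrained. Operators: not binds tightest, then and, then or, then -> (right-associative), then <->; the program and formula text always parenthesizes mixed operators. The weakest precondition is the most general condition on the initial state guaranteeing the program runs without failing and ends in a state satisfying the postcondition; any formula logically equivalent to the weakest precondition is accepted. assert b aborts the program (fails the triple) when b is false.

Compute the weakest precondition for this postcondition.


Working backward. After the program, the postcondition b - 2 >= -2 and ((not (cnt + 4 = -5)) and (x + tot >= 2*b - 5 and tot + 4 < -1)) must hold; in canonical form it is b >= 0 and (not (cnt = -9)) and tot + x >= 2*b - 5 and tot < -5.
Before cnt := cnt - 2: b >= 0 and (not (cnt = -7)) and tot + x >= 2*b - 5 and tot < -5
Then branch requires b >= 0 and (not (b = -14)) and cnt + tot >= 2*b - 11 and tot < -5; else branch requires ((6*cnt >= -15 and 3*x >= b + cnt + tot + 9) -> (b >= 0 and (not (cnt = -7)) and tot >= -14 and tot < -5)) and ((not (6*cnt >= -15 and 3*x >= b + cnt + tot + 9)) -> (b >= 0 and (not (cnt = -7)) and 3*cnt + x >= 2*b - 14 and 3*cnt < -14)).
Before the if: (b + 2*cnt = 3 -> (b >= 0 and (not (b = -14)) and cnt + tot >= 2*b - 11 and tot < -5)) and ((not (b + 2*cnt = 3)) -> (((6*cnt >= -15 and 3*x >= b + cnt + tot + 9) -> (b >= 0 and (not (cnt = -7)) and tot >= -14 and tot < -5)) and ((not (6*cnt >= -15 and 3*x >= b + cnt + tot + 9)) -> (b >= 0 and (not (cnt = -7)) and 3*cnt + x >= 2*b - 14 and 3*cnt < -14))))
Before assert b >= tot - 5 and b + 1 = cnt + 2: b >= tot - 5 and b = cnt + 1 and (b + 2*cnt = 3 -> (b >= 0 and (not (b = -14)) and cnt + tot >= 2*b - 11 and tot < -5)) and ((not (b + 2*cnt = 3)) -> (((6*cnt >= -15 and 3*x >= b + cnt + tot + 9) -> (b >= 0 and (not (cnt = -7)) and tot >= -14 and tot < -5)) and ((not (6*cnt >= -15 and 3*x >= b + cnt + tot + 9)) -> (b >= 0 and (not (cnt = -7)) and 3*cnt + x >= 2*b - 14 and 3*cnt < -14))))
Answer: WP = b >= tot - 5 and b = cnt + 1 and (b + 2*cnt = 3 -> (b >= 0 and (not (b = -14)) and cnt + tot >= 2*b - 11 and tot < -5)) and ((not (b + 2*cnt = 3)) -> (((6*cnt >= -15 and 3*x >= b + cnt + tot + 9) -> (b >= 0 and (not (cnt = -7)) and tot >= -14 and tot < -5)) and ((not (6*cnt >= -15 and 3*x >= b + cnt + tot + 9)) -> (b >= 0 and (not (cnt = -7)) and 3*cnt + x >= 2*b - 14 and 3*cnt < -14))))


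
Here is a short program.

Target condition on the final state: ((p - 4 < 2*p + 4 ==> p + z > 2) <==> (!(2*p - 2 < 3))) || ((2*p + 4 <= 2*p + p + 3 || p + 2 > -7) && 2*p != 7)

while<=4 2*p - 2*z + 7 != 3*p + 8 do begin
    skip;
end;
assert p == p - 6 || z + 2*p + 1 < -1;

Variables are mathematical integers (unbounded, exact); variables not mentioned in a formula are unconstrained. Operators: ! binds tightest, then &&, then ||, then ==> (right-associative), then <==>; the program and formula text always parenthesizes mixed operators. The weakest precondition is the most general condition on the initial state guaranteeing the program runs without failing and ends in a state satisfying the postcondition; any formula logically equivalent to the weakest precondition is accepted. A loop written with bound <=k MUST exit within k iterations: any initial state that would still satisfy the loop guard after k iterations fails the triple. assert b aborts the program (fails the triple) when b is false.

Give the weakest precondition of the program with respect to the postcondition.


Working backward. After the program, the postcondition ((p - 4 < 2*p + 4 ==> p + z > 2) <==> (!(2*p - 2 < 3))) || ((2*p + 4 <= 2*p + p + 3 || p + 2 > -7) && 2*p != 7) must hold; in canonical form it is ((p > -8 ==> p + z > 2) <==> (!(2*p < 5))) || ((p >= 1 || p > -9) && 2*p != 7).
Before assert p == p - 6 || z + 2*p + 1 < -1: 2*p + z < -2 && (((p > -8 ==> p + z > 2) <==> (!(2*p < 5))) || ((p >= 1 || p > -9) && 2*p != 7))
Before the loop (bound <=4), unroll the exhaustion recursion (WP_0 = exit-now case; WP_j = one more guarded iteration, up to j = 4):
  WP_0: (!(p + 2*z != -1)) && 2*p + z < -2 && (((p > -8 ==> p + z > 2) <==> (!(2*p < 5))) || ((p >= 1 || p > -9) && 2*p != 7))
  WP_1: (p + 2*z != -1 ==> ((!(p + 2*z != -1)) && 2*p + z < -2 && (((p > -8 ==> p + z > 2) <==> (!(2*p < 5))) || ((p >= 1 || p > -9) && 2*p != 7)))) && ((!(p + 2*z != -1)) ==> (2*p + z < -2 && (((p > -8 ==> p + z > 2) <==> (!(2*p < 5))) || ((p >= 1 || p > -9) && 2*p != 7))))
  WP_2: (p + 2*z != -1 ==> ((p + 2*z != -1 ==> ((!(p + 2*z != -1)) && 2*p + z < -2 && (((p > -8 ==> p + z > 2) <==> (!(2*p < 5))) || ((p >= 1 || p > -9) && 2*p != 7)))) && ((!(p + 2*z != -1)) ==> (2*p + z < -2 && (((p > -8 ==> p + z > 2) <==> (!(2*p < 5))) || ((p >= 1 || p > -9) && 2*p != 7)))))) && ((!(p + 2*z != -1)) ==> (2*p + z < -2 && (((p > -8 ==> p + z > 2) <==> (!(2*p < 5))) || ((p >= 1 || p > -9) && 2*p != 7))))
  WP_3: (p + 2*z != -1 ==> ((p + 2*z != -1 ==> ((p + 2*z != -1 ==> ((!(p + 2*z != -1)) && 2*p + z < -2 && (((p > -8 ==> p + z > 2) <==> (!(2*p < 5))) || ((p >= 1 || p > -9) && 2*p != 7)))) && ((!(p + 2*z != -1)) ==> (2*p + z < -2 && (((p > -8 ==> p + z > 2) <==> (!(2*p < 5))) || ((p >= 1 || p > -9) && 2*p != 7)))))) && ((!(p + 2*z != -1)) ==> (2*p + z < -2 && (((p > -8 ==> p + z > 2) <==> (!(2*p < 5))) || ((p >= 1 || p > -9) && 2*p != 7)))))) && ((!(p + 2*z != -1)) ==> (2*p + z < -2 && (((p > -8 ==> p + z > 2) <==> (!(2*p < 5))) || ((p >= 1 || p > -9) && 2*p != 7))))
  WP_4: (p + 2*z != -1 ==> ((p + 2*z != -1 ==> ((p + 2*z != -1 ==> ((p + 2*z != -1 ==> ((!(p + 2*z != -1)) && 2*p + z < -2 && (((p > -8 ==> p + z > 2) <==> (!(2*p < 5))) || ((p >= 1 || p > -9) && 2*p != 7)))) && ((!(p + 2*z != -1)) ==> (2*p + z < -2 && (((p > -8 ==> p + z > 2) <==> (!(2*p < 5))) || ((p >= 1 || p > -9) && 2*p != 7)))))) && ((!(p + 2*z != -1)) ==> (2*p + z < -2 && (((p > -8 ==> p + z > 2) <==> (!(2*p < 5))) || ((p >= 1 || p > -9) && 2*p != 7)))))) && ((!(p + 2*z != -1)) ==> (2*p + z < -2 && (((p > -8 ==> p + z > 2) <==> (!(2*p < 5))) || ((p >= 1 || p > -9) && 2*p != 7)))))) && ((!(p + 2*z != -1)) ==> (2*p + z < -2 && (((p > -8 ==> p + z > 2) <==> (!(2*p < 5))) || ((p >= 1 || p > -9) && 2*p != 7))))
So before the loop: (p + 2*z != -1 ==> ((p + 2*z != -1 ==> ((p + 2*z != -1 ==> ((p + 2*z != -1 ==> ((!(p + 2*z != -1)) && 2*p + z < -2 && (((p > -8 ==> p + z > 2) <==> (!(2*p < 5))) || ((p >= 1 || p > -9) && 2*p != 7)))) && ((!(p + 2*z != -1)) ==> (2*p + z < -2 && (((p > -8 ==> p + z > 2) <==> (!(2*p < 5))) || ((p >= 1 || p > -9) && 2*p != 7)))))) && ((!(p + 2*z != -1)) ==> (2*p + z < -2 && (((p > -8 ==> p + z > 2) <==> (!(2*p < 5))) || ((p >= 1 || p > -9) && 2*p != 7)))))) && ((!(p + 2*z != -1)) ==> (2*p + z < -2 && (((p > -8 ==> p + z > 2) <==> (!(2*p < 5))) || ((p >= 1 || p > -9) && 2*p != 7)))))) && ((!(p + 2*z != -1)) ==> (2*p + z < -2 && (((p > -8 ==> p + z > 2) <==> (!(2*p < 5))) || ((p >= 1 || p > -9) && 2*p != 7))))
Answer: WP = (p + 2*z != -1 ==> ((p + 2*z != -1 ==> ((p + 2*z != -1 ==> ((p + 2*z != -1 ==> ((!(p + 2*z != -1)) && 2*p + z < -2 && (((p > -8 ==> p + z > 2) <==> (!(2*p < 5))) || ((p >= 1 || p > -9) && 2*p != 7)))) && ((!(p + 2*z != -1)) ==> (2*p + z < -2 && (((p > -8 ==> p + z > 2) <==> (!(2*p < 5))) || ((p >= 1 || p > -9) && 2*p != 7)))))) && ((!(p + 2*z != -1)) ==> (2*p + z < -2 && (((p > -8 ==> p + z > 2) <==> (!(2*p < 5))) || ((p >= 1 || p > -9) && 2*p != 7)))))) && ((!(p + 2*z != -1)) ==> (2*p + z < -2 && (((p > -8 ==> p + z > 2) <==> (!(2*p < 5))) || ((p >= 1 || p > -9) && 2*p != 7)))))) && ((!(p + 2*z != -1)) ==> (2*p + z < -2 && (((p > -8 ==> p + z > 2) <==> (!(2*p < 5))) || ((p >= 1 || p > -9) && 2*p != 7))))


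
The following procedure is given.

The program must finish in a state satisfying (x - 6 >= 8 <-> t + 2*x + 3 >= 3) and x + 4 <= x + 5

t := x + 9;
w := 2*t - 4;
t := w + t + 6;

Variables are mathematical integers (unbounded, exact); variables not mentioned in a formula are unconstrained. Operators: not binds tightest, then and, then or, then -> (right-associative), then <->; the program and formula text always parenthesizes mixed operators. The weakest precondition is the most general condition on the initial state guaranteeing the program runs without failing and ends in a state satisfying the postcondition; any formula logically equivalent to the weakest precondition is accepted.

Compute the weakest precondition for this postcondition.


Working backward. After the program, the postcondition (x - 6 >= 8 <-> t + 2*x + 3 >= 3) and x + 4 <= x + 5 must hold; in canonical form it is x >= 14 <-> t + 2*x >= 0.
Before t := w + t + 6: x >= 14 <-> t + w + 2*x >= -6
Before w := 2*t - 4: x >= 14 <-> 3*t + 2*x >= -2
Before t := x + 9: x >= 14 <-> 5*x >= -29
Answer: WP = x >= 14 <-> 5*x >= -29


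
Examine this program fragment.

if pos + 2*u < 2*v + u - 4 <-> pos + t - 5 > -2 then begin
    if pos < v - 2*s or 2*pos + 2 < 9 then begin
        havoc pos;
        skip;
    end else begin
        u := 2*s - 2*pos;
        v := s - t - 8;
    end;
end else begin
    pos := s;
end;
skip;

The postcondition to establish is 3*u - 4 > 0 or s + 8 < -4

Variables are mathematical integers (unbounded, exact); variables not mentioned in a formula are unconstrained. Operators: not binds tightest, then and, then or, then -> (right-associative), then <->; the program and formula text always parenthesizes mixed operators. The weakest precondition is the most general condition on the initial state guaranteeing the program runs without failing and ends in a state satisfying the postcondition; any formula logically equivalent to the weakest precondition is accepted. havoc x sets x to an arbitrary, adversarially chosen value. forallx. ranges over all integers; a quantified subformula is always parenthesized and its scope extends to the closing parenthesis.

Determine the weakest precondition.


Working backward. After the program, the postcondition 3*u - 4 > 0 or s + 8 < -4 must hold; in canonical form it is 3*u > 4 or s < -12.
Before skip: 3*u > 4 or s < -12
Then branch requires ((pos + 2*s < v or 2*pos < 7) -> (3*u > 4 or s < -12)) and ((not (pos + 2*s < v or 2*pos < 7)) -> (6*s > 6*pos + 4 or s < -12)); else branch requires 3*u > 4 or s < -12.
Before the if: ((pos + u < 2*v - 4 <-> pos + t > 3) -> (((pos + 2*s < v or 2*pos < 7) -> (3*u > 4 or s < -12)) and ((not (pos + 2*s < v or 2*pos < 7)) -> (6*s > 6*pos + 4 or s < -12)))) and ((not (pos + u < 2*v - 4 <-> pos + t > 3)) -> (3*u > 4 or s < -12))
Answer: WP = ((pos + u < 2*v - 4 <-> pos + t > 3) -> (((pos + 2*s < v or 2*pos < 7) -> (3*u > 4 or s < -12)) and ((not (pos + 2*s < v or 2*pos < 7)) -> (6*s > 6*pos + 4 or s < -12)))) and ((not (pos + u < 2*v - 4 <-> pos + t > 3)) -> (3*u > 4 or s < -12))
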